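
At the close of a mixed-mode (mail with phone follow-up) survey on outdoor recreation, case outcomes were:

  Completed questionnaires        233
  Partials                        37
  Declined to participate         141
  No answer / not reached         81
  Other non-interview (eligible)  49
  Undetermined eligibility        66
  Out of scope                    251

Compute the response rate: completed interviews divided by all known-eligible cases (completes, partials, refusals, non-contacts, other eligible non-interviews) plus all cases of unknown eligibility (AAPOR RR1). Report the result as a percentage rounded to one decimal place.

38.4%

Num = 233
Denom = 233 + 37 + 141 + 81 + 49 + 66 = 607
RR1 = 233 / 607 = 0.3839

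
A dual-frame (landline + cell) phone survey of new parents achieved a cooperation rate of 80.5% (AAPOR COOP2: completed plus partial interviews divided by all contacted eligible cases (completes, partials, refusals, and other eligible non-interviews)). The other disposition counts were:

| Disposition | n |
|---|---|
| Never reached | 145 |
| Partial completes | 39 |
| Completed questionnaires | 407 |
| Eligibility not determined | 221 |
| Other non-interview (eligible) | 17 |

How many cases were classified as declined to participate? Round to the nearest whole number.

91

Top → 407 + 39 = 446
COOP2 = 446 / D = 0.805
D = 446 / 0.805 = 554.0
Remaining denominator categories sum to 463
declined to participate = 554.0 − 463 ≈ 91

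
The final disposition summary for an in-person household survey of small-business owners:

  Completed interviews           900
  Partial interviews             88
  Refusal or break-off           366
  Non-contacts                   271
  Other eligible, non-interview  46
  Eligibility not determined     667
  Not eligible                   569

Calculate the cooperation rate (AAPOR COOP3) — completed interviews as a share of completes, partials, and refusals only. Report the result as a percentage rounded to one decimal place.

Num: 900
Base: 900 + 88 + 366 = 1354
COOP3 = 900 / 1354 = 0.6647

66.5%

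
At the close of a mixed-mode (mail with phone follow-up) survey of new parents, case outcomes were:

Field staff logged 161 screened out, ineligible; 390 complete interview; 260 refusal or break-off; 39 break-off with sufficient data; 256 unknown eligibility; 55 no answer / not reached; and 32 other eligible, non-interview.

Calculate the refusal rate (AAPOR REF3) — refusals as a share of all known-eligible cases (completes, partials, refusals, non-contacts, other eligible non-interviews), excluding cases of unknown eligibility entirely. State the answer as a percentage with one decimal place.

33.5%

Numerator: 260
Denominator: 390 + 39 + 260 + 55 + 32 = 776
REF3 = 260 / 776 = 0.3351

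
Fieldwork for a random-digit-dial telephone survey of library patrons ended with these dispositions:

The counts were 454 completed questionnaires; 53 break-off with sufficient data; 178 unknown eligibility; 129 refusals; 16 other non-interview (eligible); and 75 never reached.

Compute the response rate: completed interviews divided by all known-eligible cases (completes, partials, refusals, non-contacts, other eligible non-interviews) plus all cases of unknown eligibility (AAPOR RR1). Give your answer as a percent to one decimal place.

50.2%

Numerator → 454
Denom → 454 + 53 + 129 + 75 + 16 + 178 = 905
RR1 = 454 / 905 = 0.5017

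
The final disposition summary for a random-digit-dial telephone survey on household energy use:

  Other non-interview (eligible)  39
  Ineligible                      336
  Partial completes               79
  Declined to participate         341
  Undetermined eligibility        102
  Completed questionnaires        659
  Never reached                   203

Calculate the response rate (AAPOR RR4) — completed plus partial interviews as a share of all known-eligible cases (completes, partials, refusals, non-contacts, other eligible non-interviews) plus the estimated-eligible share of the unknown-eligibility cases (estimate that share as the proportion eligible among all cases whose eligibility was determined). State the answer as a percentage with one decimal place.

52.6%

Num = 659 + 79 = 738
Eligible (known) = 659 + 79 + 341 + 203 + 39 = 1321
e = 1321 / (1321 + 336) = 1321 / 1657 = 0.7972
Eligible share of unknowns = 0.7972 × 102 = 81.31
Denom = 1321 + 81.31 = 1402.31
RR4 = 738 / 1402.31 = 0.5263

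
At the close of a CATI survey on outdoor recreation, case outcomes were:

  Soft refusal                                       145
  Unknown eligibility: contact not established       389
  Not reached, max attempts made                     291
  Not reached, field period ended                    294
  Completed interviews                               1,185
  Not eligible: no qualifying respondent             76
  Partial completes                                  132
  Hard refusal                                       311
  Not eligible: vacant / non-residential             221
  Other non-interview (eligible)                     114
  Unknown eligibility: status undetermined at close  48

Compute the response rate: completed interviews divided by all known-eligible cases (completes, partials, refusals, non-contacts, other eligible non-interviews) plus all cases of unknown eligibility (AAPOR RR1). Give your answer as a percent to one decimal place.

Refused = 311 + 145 = 456
No contact after all attempts = 294 + 291 = 585
Undetermined eligibility = 389 + 48 = 437
Screened out, ineligible = 76 + 221 = 297
Numerator = 1185
Base = 1185 + 132 + 456 + 585 + 114 + 437 = 2909
RR1 = 1185 / 2909 = 0.4074

40.7%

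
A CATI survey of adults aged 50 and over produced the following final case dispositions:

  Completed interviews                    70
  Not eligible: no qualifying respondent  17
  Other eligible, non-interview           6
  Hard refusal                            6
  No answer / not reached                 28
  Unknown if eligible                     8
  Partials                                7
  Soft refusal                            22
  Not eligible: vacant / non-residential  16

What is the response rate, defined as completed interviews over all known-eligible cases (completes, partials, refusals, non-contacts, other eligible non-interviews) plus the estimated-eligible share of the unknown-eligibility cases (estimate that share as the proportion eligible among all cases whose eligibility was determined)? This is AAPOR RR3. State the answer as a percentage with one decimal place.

Refused = 6 + 22 = 28
Out of scope = 17 + 16 = 33
Numerator = 70
Determined eligible = 70 + 7 + 28 + 28 + 6 = 139
e = 139 / (139 + 33) = 139 / 172 = 0.8081
e × U = 0.8081 × 8 = 6.46
Base = 139 + 6.46 = 145.46
RR3 = 70 / 145.46 = 0.4812

48.1%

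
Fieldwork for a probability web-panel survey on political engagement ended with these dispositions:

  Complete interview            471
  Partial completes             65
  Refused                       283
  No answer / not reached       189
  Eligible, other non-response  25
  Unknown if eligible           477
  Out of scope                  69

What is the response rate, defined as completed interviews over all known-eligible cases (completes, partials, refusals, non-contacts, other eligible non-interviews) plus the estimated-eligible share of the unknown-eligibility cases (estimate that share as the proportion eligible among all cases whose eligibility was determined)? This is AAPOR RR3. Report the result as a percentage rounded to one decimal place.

Num → 471
Known eligible → 471 + 65 + 283 + 189 + 25 = 1033
e = 1033 / (1033 + 69) = 1033 / 1102 = 0.9374
Eligible share of unknowns → 0.9374 × 477 = 447.14
Denominator → 1033 + 447.14 = 1480.14
RR3 = 471 / 1480.14 = 0.3182

31.8%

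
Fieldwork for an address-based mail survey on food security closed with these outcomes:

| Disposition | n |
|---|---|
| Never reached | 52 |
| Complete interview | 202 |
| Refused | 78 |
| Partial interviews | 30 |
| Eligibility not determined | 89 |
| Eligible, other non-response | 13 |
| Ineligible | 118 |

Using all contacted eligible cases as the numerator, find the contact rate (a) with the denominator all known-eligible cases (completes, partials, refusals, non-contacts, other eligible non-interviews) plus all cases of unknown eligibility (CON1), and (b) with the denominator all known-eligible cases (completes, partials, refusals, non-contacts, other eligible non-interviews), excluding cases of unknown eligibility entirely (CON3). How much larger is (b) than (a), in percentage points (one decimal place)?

16.5

Top = 202 + 30 + 78 + 13 = 323
Denom = 202 + 30 + 78 + 52 + 13 + 89 = 464
CON1 = 323 / 464 = 0.6961
Denom = 202 + 30 + 78 + 52 + 13 = 375
CON3 = 323 / 375 = 0.8613
Difference = 86.13 − 69.61 = 16.52 percentage points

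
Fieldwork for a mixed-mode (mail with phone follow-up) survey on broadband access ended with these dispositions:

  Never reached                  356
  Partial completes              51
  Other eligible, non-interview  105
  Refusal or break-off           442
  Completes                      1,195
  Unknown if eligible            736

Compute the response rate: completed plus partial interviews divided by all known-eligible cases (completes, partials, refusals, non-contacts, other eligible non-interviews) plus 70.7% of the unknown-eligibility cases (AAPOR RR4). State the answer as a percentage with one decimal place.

46.7%

Num → 1195 + 51 = 1246
Known eligible → 1195 + 51 + 442 + 356 + 105 = 2149
e × U → 0.7070 × 736 = 520.35
Base → 2149 + 520.35 = 2669.35
RR4 = 1246 / 2669.35 = 0.4668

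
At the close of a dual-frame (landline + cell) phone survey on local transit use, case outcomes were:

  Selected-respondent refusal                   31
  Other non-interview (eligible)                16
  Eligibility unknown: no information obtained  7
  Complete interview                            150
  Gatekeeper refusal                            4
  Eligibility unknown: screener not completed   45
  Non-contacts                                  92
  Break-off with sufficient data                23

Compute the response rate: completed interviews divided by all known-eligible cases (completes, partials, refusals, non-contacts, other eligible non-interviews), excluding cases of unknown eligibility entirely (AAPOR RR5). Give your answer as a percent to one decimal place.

47.5%

Refused = 4 + 31 = 35
Undetermined eligibility = 45 + 7 = 52
Num = 150
Denominator = 150 + 23 + 35 + 92 + 16 = 316
RR5 = 150 / 316 = 0.4747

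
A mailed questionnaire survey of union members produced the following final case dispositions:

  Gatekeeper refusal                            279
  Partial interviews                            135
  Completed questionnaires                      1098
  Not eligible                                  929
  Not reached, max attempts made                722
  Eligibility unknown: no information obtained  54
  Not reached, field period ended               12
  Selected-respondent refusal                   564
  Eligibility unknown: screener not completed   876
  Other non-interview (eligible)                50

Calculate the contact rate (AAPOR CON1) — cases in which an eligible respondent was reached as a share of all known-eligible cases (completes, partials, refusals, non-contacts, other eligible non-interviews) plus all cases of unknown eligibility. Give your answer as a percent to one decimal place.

56.1%

Declined to participate = 279 + 564 = 843
Never reached = 12 + 722 = 734
Eligibility not determined = 876 + 54 = 930
Numerator → 1098 + 135 + 843 + 50 = 2126
Denominator → 1098 + 135 + 843 + 734 + 50 + 930 = 3790
CON1 = 2126 / 3790 = 0.5609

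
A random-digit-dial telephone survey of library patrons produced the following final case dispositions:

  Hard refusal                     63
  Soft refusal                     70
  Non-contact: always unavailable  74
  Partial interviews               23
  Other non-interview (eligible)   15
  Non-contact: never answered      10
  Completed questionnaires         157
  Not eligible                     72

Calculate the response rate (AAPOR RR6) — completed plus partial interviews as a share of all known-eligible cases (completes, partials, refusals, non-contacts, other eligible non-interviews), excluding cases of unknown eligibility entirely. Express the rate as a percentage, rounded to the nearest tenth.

Refused = 63 + 70 = 133
Never reached = 10 + 74 = 84
Numerator → 157 + 23 = 180
Denom → 157 + 23 + 133 + 84 + 15 = 412
RR6 = 180 / 412 = 0.4369

43.7%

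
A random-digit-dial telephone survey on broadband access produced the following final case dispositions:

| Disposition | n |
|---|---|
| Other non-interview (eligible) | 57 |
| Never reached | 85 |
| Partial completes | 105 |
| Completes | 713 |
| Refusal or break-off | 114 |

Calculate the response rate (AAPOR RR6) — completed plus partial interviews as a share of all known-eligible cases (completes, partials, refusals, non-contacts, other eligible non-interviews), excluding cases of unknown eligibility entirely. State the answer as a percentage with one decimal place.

Num = 713 + 105 = 818
Denominator = 713 + 105 + 114 + 85 + 57 = 1074
RR6 = 818 / 1074 = 0.7616

76.2%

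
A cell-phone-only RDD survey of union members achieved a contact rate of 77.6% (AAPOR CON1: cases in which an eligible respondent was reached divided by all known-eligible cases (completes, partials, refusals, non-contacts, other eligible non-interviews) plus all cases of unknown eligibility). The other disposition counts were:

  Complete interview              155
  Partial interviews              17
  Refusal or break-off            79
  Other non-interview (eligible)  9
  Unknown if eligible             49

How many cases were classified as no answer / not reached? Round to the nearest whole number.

26

Numerator → 155 + 17 + 79 + 9 = 260
CON1 = 260 / D = 0.776
D = 260 / 0.776 = 335.1
Remaining denominator categories sum to 309
no answer / not reached = 335.1 − 309 ≈ 26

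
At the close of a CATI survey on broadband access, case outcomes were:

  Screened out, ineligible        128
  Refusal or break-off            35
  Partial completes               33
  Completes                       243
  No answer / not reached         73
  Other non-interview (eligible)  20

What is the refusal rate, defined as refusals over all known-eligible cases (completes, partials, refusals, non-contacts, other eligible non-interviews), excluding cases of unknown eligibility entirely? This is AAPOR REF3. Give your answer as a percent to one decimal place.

8.7%

Top = 35
Base = 243 + 33 + 35 + 73 + 20 = 404
REF3 = 35 / 404 = 0.0866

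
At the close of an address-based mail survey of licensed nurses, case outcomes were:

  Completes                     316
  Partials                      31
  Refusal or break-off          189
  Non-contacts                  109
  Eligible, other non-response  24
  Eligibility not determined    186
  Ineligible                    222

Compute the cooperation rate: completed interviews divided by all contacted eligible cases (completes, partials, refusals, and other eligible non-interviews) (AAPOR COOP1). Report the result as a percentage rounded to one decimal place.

Num = 316
Denominator = 316 + 31 + 189 + 24 = 560
COOP1 = 316 / 560 = 0.5643

56.4%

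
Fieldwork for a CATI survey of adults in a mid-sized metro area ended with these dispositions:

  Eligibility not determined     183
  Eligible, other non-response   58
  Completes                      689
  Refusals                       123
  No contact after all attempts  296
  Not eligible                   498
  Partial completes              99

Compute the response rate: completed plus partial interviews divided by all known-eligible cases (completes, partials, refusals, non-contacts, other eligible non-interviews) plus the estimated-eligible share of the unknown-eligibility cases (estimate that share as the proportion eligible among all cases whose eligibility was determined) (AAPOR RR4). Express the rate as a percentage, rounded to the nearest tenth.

56.4%

Top = 689 + 99 = 788
Determined eligible = 689 + 99 + 123 + 296 + 58 = 1265
e = 1265 / (1265 + 498) = 1265 / 1763 = 0.7175
Eligible share of unknowns = 0.7175 × 183 = 131.30
Denom = 1265 + 131.30 = 1396.30
RR4 = 788 / 1396.30 = 0.5643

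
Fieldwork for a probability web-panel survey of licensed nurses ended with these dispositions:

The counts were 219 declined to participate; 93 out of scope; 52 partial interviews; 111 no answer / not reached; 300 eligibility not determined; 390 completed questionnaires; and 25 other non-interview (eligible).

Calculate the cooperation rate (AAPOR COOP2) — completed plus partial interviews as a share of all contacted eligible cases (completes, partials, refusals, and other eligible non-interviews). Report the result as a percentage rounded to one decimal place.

Numerator: 390 + 52 = 442
Denominator: 390 + 52 + 219 + 25 = 686
COOP2 = 442 / 686 = 0.6443

64.4%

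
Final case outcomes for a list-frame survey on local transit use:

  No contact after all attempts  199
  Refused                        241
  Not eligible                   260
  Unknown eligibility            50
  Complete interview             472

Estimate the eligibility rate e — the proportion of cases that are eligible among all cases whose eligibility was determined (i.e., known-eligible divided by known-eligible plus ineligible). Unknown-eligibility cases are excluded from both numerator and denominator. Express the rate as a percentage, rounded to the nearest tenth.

77.8%

Eligible (known): 472 + 241 + 199 = 912
e = 912 / (912 + 260) = 912 / 1172 = 0.7782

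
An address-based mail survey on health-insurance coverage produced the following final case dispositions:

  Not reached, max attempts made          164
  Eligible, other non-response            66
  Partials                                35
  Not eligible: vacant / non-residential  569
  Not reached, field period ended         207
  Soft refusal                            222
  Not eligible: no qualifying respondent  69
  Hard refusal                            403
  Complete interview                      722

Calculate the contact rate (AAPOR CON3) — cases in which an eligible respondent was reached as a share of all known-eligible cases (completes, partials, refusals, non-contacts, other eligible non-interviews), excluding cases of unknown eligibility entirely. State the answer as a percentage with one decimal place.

Declined to participate = 403 + 222 = 625
No answer / not reached = 207 + 164 = 371
Screened out, ineligible = 69 + 569 = 638
Numerator = 722 + 35 + 625 + 66 = 1448
Base = 722 + 35 + 625 + 371 + 66 = 1819
CON3 = 1448 / 1819 = 0.7960

79.6%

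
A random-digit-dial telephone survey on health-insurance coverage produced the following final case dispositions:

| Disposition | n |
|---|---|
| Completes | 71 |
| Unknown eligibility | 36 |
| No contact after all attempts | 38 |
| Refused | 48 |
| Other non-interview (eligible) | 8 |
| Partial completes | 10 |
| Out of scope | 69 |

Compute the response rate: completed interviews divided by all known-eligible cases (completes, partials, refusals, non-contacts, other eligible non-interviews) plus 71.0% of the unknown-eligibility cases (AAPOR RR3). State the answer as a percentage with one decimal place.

35.4%

Numerator: 71
Known eligible: 71 + 10 + 48 + 38 + 8 = 175
e × U: 0.7100 × 36 = 25.56
Denom: 175 + 25.56 = 200.56
RR3 = 71 / 200.56 = 0.3540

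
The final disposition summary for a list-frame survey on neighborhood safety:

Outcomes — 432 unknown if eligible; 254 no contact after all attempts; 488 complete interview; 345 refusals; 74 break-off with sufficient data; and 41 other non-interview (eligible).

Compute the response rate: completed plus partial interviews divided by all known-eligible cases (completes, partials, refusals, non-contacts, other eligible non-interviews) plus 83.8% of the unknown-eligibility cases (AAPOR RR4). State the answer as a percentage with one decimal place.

35.9%

Numerator → 488 + 74 = 562
Eligible (known) → 488 + 74 + 345 + 254 + 41 = 1202
Estimated eligible among unknowns → 0.8380 × 432 = 362.02
Base → 1202 + 362.02 = 1564.02
RR4 = 562 / 1564.02 = 0.3593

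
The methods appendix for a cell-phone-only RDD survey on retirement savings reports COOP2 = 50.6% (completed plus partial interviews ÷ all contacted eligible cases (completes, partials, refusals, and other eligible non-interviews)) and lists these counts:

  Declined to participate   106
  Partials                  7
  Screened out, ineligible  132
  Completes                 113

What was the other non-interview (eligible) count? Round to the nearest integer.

11

Num = 113 + 7 = 120
COOP2 = 120 / D = 0.506
D = 120 / 0.506 = 237.2
Rest of base = 226
other non-interview (eligible) = 237.2 − 226 ≈ 11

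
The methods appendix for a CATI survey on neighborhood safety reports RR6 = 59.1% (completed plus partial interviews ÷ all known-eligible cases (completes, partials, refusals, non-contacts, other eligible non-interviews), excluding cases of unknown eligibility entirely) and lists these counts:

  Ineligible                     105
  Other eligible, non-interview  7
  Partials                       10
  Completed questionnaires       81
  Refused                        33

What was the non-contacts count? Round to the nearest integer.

23

Num: 81 + 10 = 91
RR6 = 91 / D = 0.591
D = 91 / 0.591 = 154.0
Other denominator terms total 131
non-contacts = 154.0 − 131 ≈ 23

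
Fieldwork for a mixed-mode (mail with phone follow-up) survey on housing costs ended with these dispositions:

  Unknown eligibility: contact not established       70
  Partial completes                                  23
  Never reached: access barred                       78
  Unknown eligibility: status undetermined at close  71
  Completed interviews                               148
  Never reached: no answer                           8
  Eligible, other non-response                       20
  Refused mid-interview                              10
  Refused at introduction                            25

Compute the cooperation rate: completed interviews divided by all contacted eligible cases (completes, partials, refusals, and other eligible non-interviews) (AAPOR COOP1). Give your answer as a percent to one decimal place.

65.5%

Refusal or break-off = 25 + 10 = 35
Never reached = 8 + 78 = 86
Unknown if eligible = 70 + 71 = 141
Numerator = 148
Denominator = 148 + 23 + 35 + 20 = 226
COOP1 = 148 / 226 = 0.6549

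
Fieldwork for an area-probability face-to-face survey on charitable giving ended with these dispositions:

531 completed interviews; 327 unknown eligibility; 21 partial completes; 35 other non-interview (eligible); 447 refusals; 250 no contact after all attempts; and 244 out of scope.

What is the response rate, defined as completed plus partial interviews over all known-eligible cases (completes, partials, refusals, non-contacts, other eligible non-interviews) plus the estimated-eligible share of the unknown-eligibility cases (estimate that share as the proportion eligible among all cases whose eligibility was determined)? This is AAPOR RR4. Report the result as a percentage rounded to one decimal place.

Numerator: 531 + 21 = 552
Known eligible: 531 + 21 + 447 + 250 + 35 = 1284
e = 1284 / (1284 + 244) = 1284 / 1528 = 0.8403
Eligible share of unknowns: 0.8403 × 327 = 274.78
Base: 1284 + 274.78 = 1558.78
RR4 = 552 / 1558.78 = 0.3541

35.4%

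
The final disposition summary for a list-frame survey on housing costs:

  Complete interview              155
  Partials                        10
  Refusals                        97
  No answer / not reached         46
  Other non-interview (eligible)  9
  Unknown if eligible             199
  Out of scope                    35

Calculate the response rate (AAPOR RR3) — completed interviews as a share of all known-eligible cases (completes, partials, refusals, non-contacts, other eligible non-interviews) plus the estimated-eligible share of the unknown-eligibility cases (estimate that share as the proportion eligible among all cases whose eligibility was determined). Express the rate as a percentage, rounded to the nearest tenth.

31.2%

Numerator: 155
Determined eligible: 155 + 10 + 97 + 46 + 9 = 317
e = 317 / (317 + 35) = 317 / 352 = 0.9006
Eligible share of unknowns: 0.9006 × 199 = 179.22
Base: 317 + 179.22 = 496.22
RR3 = 155 / 496.22 = 0.3124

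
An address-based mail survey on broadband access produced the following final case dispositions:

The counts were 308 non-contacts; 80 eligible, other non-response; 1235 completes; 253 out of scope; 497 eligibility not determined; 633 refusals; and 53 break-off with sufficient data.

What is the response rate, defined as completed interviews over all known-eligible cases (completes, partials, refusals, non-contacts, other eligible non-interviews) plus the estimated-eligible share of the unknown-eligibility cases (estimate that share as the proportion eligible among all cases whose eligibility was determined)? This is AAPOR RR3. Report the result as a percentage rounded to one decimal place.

Top: 1235
Determined eligible: 1235 + 53 + 633 + 308 + 80 = 2309
e = 2309 / (2309 + 253) = 2309 / 2562 = 0.9012
Estimated eligible among unknowns: 0.9012 × 497 = 447.90
Denominator: 2309 + 447.90 = 2756.90
RR3 = 1235 / 2756.90 = 0.4480

44.8%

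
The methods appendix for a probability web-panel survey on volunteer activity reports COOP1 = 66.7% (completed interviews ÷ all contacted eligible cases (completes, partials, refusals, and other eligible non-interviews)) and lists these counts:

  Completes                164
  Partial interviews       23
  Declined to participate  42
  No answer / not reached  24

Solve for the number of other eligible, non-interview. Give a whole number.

17

COOP1 = 164 / D = 0.667
D = 164 / 0.667 = 245.9
Rest of base = 229
other eligible, non-interview = 245.9 − 229 ≈ 17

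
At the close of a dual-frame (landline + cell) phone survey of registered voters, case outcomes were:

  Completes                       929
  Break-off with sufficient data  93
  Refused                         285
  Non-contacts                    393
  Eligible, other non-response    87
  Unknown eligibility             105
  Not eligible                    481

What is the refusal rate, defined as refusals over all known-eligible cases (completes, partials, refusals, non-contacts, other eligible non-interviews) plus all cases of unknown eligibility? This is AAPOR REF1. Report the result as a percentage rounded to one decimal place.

Numerator → 285
Denominator → 929 + 93 + 285 + 393 + 87 + 105 = 1892
REF1 = 285 / 1892 = 0.1506

15.1%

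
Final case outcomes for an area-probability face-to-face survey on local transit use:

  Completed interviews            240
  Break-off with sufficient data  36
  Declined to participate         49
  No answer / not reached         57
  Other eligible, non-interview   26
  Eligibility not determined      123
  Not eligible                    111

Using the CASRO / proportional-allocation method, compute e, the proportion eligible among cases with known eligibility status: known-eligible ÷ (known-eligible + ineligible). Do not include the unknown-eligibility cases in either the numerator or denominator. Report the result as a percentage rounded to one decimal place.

Known eligible → 240 + 36 + 49 + 57 + 26 = 408
e = 408 / (408 + 111) = 408 / 519 = 0.7861

78.6%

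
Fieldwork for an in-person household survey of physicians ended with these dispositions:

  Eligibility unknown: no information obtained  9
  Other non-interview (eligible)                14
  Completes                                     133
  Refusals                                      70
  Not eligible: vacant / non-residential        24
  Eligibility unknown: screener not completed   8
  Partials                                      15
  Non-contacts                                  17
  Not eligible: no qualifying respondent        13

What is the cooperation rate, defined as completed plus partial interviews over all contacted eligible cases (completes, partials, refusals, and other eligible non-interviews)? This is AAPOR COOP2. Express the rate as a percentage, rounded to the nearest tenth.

63.8%

Undetermined eligibility = 8 + 9 = 17
Not eligible = 13 + 24 = 37
Num: 133 + 15 = 148
Base: 133 + 15 + 70 + 14 = 232
COOP2 = 148 / 232 = 0.6379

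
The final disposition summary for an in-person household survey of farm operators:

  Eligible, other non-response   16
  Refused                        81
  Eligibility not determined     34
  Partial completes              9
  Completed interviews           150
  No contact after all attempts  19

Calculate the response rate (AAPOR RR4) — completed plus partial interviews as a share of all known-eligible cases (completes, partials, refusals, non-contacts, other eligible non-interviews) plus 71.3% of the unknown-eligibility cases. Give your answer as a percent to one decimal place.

Num: 150 + 9 = 159
Known eligible: 150 + 9 + 81 + 19 + 16 = 275
e × U: 0.7130 × 34 = 24.24
Denom: 275 + 24.24 = 299.24
RR4 = 159 / 299.24 = 0.5313

53.1%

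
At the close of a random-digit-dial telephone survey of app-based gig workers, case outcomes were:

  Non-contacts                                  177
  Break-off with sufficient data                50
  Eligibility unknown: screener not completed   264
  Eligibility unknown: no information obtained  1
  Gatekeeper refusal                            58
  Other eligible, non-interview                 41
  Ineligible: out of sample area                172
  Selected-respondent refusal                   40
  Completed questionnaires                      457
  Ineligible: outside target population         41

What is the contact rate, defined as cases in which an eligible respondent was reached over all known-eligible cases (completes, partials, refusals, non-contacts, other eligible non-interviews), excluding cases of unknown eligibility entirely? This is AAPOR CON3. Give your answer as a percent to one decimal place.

Refused = 58 + 40 = 98
Unknown eligibility = 264 + 1 = 265
Not eligible = 41 + 172 = 213
Top → 457 + 50 + 98 + 41 = 646
Denom → 457 + 50 + 98 + 177 + 41 = 823
CON3 = 646 / 823 = 0.7849

78.5%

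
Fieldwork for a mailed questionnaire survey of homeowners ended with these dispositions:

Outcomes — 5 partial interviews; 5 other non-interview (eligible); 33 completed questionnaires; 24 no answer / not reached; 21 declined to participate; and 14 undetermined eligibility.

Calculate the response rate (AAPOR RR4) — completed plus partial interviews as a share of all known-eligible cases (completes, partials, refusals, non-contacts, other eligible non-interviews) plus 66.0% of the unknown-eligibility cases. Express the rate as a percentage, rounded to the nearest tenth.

Top: 33 + 5 = 38
Eligible (known): 33 + 5 + 21 + 24 + 5 = 88
Estimated eligible among unknowns: 0.6600 × 14 = 9.24
Base: 88 + 9.24 = 97.24
RR4 = 38 / 97.24 = 0.3908

39.1%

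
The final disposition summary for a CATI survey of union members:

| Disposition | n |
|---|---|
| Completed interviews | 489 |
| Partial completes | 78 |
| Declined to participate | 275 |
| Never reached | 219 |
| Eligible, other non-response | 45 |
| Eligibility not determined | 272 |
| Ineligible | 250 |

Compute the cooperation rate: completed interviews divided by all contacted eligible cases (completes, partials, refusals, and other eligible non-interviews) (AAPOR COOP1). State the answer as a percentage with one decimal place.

55.1%

Top: 489
Denom: 489 + 78 + 275 + 45 = 887
COOP1 = 489 / 887 = 0.5513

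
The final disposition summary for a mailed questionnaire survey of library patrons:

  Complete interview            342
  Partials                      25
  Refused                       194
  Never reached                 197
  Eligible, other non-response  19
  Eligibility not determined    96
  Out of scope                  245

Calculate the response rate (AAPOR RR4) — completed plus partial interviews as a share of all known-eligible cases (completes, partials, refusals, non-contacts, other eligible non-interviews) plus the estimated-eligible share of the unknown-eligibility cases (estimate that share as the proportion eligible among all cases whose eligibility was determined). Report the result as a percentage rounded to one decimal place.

Num → 342 + 25 = 367
Eligible (known) → 342 + 25 + 194 + 197 + 19 = 777
e = 777 / (777 + 245) = 777 / 1022 = 0.7603
e × U → 0.7603 × 96 = 72.99
Denom → 777 + 72.99 = 849.99
RR4 = 367 / 849.99 = 0.4318

43.2%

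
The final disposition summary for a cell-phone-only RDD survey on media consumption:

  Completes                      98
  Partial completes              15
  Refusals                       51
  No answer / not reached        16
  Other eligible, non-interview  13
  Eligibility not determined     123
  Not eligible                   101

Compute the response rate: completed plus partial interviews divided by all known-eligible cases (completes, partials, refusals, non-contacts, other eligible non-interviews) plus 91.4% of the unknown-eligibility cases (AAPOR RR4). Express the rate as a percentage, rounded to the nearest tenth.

Top: 98 + 15 = 113
Determined eligible: 98 + 15 + 51 + 16 + 13 = 193
e × U: 0.9140 × 123 = 112.42
Denom: 193 + 112.42 = 305.42
RR4 = 113 / 305.42 = 0.3700

37.0%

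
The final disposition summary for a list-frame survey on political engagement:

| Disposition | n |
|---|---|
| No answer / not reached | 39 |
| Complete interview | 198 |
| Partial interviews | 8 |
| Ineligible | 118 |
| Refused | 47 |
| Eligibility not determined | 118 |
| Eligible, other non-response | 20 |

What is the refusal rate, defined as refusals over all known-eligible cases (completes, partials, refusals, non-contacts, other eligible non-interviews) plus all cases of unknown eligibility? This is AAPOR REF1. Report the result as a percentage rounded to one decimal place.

Top = 47
Denom = 198 + 8 + 47 + 39 + 20 + 118 = 430
REF1 = 47 / 430 = 0.1093

10.9%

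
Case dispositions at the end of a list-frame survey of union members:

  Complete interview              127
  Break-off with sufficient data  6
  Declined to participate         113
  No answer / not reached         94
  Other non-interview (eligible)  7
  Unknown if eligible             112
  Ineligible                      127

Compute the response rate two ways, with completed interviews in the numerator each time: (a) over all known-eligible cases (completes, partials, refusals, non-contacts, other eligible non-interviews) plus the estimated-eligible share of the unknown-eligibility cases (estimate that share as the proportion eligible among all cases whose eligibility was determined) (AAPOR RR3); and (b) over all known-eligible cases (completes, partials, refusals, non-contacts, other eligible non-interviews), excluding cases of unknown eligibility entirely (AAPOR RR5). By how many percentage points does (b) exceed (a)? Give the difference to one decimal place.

Top = 127
Determined eligible = 127 + 6 + 113 + 94 + 7 = 347
e = 347 / (347 + 127) = 347 / 474 = 0.7321
Estimated eligible among unknowns = 0.7321 × 112 = 82.00
Denom = 347 + 82.00 = 429.00
RR3 = 127 / 429.00 = 0.2960
Denom = 127 + 6 + 113 + 94 + 7 = 347
RR5 = 127 / 347 = 0.3660
Difference = 36.60 − 29.60 = 7.00 percentage points

7.0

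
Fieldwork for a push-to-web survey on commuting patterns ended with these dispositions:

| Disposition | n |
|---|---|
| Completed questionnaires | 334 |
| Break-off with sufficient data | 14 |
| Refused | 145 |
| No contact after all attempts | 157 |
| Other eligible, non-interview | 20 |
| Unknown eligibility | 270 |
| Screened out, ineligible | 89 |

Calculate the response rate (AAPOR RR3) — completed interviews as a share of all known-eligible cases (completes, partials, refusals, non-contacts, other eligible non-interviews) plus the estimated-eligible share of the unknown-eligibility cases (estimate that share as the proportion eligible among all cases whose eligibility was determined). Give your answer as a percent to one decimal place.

Top: 334
Determined eligible: 334 + 14 + 145 + 157 + 20 = 670
e = 670 / (670 + 89) = 670 / 759 = 0.8827
Eligible share of unknowns: 0.8827 × 270 = 238.33
Denom: 670 + 238.33 = 908.33
RR3 = 334 / 908.33 = 0.3677

36.8%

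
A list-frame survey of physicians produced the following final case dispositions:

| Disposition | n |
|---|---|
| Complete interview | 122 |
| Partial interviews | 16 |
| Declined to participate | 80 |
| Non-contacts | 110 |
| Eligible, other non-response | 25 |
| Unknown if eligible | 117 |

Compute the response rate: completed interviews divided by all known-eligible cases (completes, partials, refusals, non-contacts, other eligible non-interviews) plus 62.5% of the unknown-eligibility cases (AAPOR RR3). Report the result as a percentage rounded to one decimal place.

28.6%

Top: 122
Known eligible: 122 + 16 + 80 + 110 + 25 = 353
e × U: 0.6250 × 117 = 73.12
Base: 353 + 73.12 = 426.12
RR3 = 122 / 426.12 = 0.2863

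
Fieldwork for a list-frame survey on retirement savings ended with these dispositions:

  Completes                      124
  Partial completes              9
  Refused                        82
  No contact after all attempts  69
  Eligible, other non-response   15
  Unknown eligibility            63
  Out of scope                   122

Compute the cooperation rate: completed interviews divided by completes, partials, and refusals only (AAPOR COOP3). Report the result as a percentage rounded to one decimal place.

Top = 124
Denom = 124 + 9 + 82 = 215
COOP3 = 124 / 215 = 0.5767

57.7%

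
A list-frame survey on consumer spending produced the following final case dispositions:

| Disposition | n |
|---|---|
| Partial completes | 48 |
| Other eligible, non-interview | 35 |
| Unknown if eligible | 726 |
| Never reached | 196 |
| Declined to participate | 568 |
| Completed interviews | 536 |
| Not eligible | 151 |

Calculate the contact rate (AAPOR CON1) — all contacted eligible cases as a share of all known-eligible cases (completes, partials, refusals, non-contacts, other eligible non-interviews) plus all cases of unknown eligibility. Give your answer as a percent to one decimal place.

56.3%

Num = 536 + 48 + 568 + 35 = 1187
Denom = 536 + 48 + 568 + 196 + 35 + 726 = 2109
CON1 = 1187 / 2109 = 0.5628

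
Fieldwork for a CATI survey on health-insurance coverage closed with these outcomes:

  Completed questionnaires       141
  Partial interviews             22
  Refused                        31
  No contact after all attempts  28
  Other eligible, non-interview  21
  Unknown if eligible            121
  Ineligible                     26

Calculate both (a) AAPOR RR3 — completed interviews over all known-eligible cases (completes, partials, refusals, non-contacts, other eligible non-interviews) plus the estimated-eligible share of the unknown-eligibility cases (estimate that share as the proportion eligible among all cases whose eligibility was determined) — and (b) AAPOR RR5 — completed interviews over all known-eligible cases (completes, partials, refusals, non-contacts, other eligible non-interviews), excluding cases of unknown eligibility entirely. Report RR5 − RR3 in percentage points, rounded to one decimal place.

Top = 141
Determined eligible = 141 + 22 + 31 + 28 + 21 = 243
e = 243 / (243 + 26) = 243 / 269 = 0.9033
Eligible share of unknowns = 0.9033 × 121 = 109.30
Base = 243 + 109.30 = 352.30
RR3 = 141 / 352.30 = 0.4002
Base = 141 + 22 + 31 + 28 + 21 = 243
RR5 = 141 / 243 = 0.5802
Difference = 58.02 − 40.02 = 18.00 percentage points

18.0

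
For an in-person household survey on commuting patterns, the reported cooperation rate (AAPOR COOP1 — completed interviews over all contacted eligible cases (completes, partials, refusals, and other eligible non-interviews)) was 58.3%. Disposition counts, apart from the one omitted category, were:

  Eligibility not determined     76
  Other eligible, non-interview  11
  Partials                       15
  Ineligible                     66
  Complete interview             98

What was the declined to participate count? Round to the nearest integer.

44

COOP1 = 98 / D = 0.583
D = 98 / 0.583 = 168.1
Rest of base = 124
declined to participate = 168.1 − 124 ≈ 44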